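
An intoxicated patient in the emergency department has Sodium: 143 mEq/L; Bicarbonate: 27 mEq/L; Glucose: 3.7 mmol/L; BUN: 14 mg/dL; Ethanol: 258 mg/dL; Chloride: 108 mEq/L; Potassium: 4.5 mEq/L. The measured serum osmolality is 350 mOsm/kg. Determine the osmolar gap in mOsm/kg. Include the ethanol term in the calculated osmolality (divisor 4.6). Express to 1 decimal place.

Calculated osmolality = 2·Na + glucose + BUN/2.8 + ethanol/4.6
= 2·143 + 3.7 + 14/2.8 + 258/4.6
= 286 + 3.70 + 5 + 56.09
= 350.79 mOsm/kg ≈ 350.8 mOsm/kg
Osmolar gap = measured − calculated = 350 − 350.8 = -0.8 mOsm/kg

-0.8 mOsm/kg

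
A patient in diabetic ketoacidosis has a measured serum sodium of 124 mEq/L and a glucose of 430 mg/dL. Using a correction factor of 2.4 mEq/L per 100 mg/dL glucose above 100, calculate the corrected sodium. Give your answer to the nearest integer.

132 mEq/L

Corrected Na = measured Na + 2.4 · (glucose − 100)/100
= 124 + 2.4 · (430 − 100)/100
= 124 + 7.9
= 131.9 mEq/L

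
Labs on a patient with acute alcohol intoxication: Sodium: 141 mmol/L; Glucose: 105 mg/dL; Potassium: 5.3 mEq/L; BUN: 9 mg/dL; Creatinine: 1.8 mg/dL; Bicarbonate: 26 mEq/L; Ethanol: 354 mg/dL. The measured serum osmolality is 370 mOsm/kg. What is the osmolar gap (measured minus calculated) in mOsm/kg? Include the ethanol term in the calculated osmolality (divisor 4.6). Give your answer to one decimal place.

2.0 mOsm/kg

Calculated osmolality = 2·Na + glucose/18 + BUN/2.8 + ethanol/4.6
= 2·141 + 105/18 + 9/2.8 + 354/4.6
= 282 + 5.83 + 3.21 + 76.96
= 368 mOsm/kg ≈ 368.0 mOsm/kg
Osmolar gap = measured − calculated = 370 − 368.0 = 2.0 mOsm/kg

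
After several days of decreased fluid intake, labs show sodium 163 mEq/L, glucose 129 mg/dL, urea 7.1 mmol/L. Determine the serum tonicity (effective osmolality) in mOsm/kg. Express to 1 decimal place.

Effective osmolality excludes urea (freely permeant across cell membranes):
2·Na + glucose/18
= 2·163 + 129/18
= 326 + 7.17
= 333.17 mOsm/kg

333.2 mOsm/kg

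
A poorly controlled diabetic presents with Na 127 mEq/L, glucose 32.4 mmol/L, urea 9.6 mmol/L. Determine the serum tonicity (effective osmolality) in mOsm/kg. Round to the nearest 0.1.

Effective osmolality excludes urea (freely permeant across cell membranes):
2·Na + glucose
= 2·127 + 32.4
= 254 + 32.4
= 286.4 mOsm/kg

286.4 mOsm/kg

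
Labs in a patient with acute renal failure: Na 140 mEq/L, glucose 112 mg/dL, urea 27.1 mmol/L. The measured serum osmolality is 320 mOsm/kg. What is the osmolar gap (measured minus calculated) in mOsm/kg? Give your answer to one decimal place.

Calculated osmolality = 2·Na + glucose/18 + urea
= 2·140 + 112/18 + 27.1
= 280 + 6.22 + 27.10
= 313.32 mOsm/kg ≈ 313.3 mOsm/kg
Osmolar gap = measured − calculated = 320 − 313.3 = 6.7 mOsm/kg

6.7 mOsm/kg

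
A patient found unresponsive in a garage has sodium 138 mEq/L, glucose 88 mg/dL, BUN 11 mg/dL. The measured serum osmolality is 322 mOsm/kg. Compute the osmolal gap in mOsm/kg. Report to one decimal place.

Calculated osmolality = 2·Na + glucose/18 + BUN/2.8
= 2·138 + 88/18 + 11/2.8
= 276 + 4.89 + 3.93
= 284.82 mOsm/kg ≈ 284.8 mOsm/kg
Osmolar gap = measured − calculated = 322 − 284.8 = 37.2 mOsm/kg

37.2 mOsm/kg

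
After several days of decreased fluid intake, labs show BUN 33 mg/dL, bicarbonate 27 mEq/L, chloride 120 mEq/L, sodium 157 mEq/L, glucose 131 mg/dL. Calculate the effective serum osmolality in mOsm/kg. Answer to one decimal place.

Effective osmolality excludes urea (freely permeant across cell membranes):
2·Na + glucose/18
= 2·157 + 131/18
= 314 + 7.28
= 321.28 mOsm/kg

321.3 mOsm/kg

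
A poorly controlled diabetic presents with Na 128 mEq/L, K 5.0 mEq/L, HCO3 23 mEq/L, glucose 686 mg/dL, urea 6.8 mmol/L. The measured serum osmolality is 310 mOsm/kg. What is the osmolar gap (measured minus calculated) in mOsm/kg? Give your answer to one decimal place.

9.1 mOsm/kg

Calculated osmolality = 2·Na + glucose/18 + urea
= 2·128 + 686/18 + 6.8
= 256 + 38.11 + 6.80
= 300.91 mOsm/kg ≈ 300.9 mOsm/kg
Osmolar gap = measured − calculated = 310 − 300.9 = 9.1 mOsm/kg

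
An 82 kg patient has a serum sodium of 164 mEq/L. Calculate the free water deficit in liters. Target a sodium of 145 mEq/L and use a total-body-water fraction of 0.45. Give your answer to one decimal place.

4.8 L

TBW = 0.45 · 82 = 36.9 L
Free water deficit = TBW · (Na/145 − 1)
= 36.9 · (164/145 − 1)
= 36.9 · 0.131
= 4.83 L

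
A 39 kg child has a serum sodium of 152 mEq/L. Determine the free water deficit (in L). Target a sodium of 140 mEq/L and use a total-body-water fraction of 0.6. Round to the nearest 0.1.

TBW = 0.6 · 39 = 23.4 L
Free water deficit = TBW · (Na/140 − 1)
= 23.4 · (152/140 − 1)
= 23.4 · 0.0857
= 2.01 L

2.0 L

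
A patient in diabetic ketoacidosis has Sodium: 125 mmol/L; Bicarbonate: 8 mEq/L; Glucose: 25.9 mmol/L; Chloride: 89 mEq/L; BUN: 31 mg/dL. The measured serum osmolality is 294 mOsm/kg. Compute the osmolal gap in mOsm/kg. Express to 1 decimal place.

Calculated osmolality = 2·Na + glucose + BUN/2.8
= 2·125 + 25.9 + 31/2.8
= 250 + 25.90 + 11.07
= 286.97 mOsm/kg ≈ 287.0 mOsm/kg
Osmolar gap = measured − calculated = 294 − 287.0 = 7.0 mOsm/kg

7.0 mOsm/kg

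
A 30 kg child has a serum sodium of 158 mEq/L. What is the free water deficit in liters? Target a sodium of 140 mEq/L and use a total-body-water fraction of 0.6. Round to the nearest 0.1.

2.3 L

TBW = 0.6 · 30 = 18 L
Free water deficit = TBW · (Na/140 − 1)
= 18 · (158/140 − 1)
= 18 · 0.1286
= 2.31 L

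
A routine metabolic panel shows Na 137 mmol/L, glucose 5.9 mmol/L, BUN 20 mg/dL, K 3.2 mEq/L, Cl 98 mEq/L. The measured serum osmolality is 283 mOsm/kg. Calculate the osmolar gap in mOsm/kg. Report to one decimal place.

-4.0 mOsm/kg

Calculated osmolality = 2·Na + glucose + BUN/2.8
= 2·137 + 5.9 + 20/2.8
= 274 + 5.90 + 7.14
= 287.04 mOsm/kg ≈ 287.0 mOsm/kg
Osmolar gap = measured − calculated = 283 − 287.0 = -4.0 mOsm/kg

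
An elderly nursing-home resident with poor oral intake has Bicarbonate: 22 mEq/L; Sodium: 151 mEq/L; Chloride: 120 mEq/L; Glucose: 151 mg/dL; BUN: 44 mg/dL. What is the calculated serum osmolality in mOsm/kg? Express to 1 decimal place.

Calculated osmolality = 2·Na + glucose/18 + BUN/2.8
= 2·151 + 151/18 + 44/2.8
= 302 + 8.39 + 15.71
= 326.1 mOsm/kg

326.1 mOsm/kg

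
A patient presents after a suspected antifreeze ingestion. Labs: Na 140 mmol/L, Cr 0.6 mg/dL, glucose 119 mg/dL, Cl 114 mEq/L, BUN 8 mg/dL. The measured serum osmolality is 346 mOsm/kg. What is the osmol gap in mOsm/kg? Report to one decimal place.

56.5 mOsm/kg

Calculated osmolality = 2·Na + glucose/18 + BUN/2.8
= 2·140 + 119/18 + 8/2.8
= 280 + 6.61 + 2.86
= 289.47 mOsm/kg ≈ 289.5 mOsm/kg
Osmolar gap = measured − calculated = 346 − 289.5 = 56.5 mOsm/kg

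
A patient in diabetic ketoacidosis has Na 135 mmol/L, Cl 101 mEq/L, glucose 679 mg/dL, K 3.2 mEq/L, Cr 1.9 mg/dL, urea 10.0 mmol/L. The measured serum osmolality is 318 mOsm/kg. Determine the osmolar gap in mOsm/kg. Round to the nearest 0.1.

Calculated osmolality = 2·Na + glucose/18 + urea
= 2·135 + 679/18 + 10
= 270 + 37.72 + 10
= 317.72 mOsm/kg ≈ 317.7 mOsm/kg
Osmolar gap = measured − calculated = 318 − 317.7 = 0.3 mOsm/kg

0.3 mOsm/kg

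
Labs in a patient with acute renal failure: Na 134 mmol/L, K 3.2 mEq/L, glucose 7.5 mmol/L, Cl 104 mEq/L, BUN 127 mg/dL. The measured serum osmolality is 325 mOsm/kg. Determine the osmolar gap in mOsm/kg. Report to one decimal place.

4.1 mOsm/kg

Calculated osmolality = 2·Na + glucose + BUN/2.8
= 2·134 + 7.5 + 127/2.8
= 268 + 7.50 + 45.36
= 320.86 mOsm/kg ≈ 320.9 mOsm/kg
Osmolar gap = measured − calculated = 325 − 320.9 = 4.1 mOsm/kg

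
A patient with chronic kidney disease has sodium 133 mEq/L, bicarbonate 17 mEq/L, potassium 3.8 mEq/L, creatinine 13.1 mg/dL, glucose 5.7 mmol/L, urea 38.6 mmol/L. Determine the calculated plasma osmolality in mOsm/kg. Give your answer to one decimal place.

310.3 mOsm/kg

Calculated osmolality = 2·Na + glucose + urea
= 2·133 + 5.7 + 38.6
= 266 + 5.70 + 38.60
= 310.3 mOsm/kg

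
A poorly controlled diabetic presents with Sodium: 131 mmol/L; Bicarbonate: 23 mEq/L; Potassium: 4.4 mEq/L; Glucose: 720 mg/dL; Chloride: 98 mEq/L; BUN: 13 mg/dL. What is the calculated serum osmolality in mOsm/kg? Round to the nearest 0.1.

306.6 mOsm/kg

Calculated osmolality = 2·Na + glucose/18 + BUN/2.8
= 2·131 + 720/18 + 13/2.8
= 262 + 40 + 4.64
= 306.64 mOsm/kg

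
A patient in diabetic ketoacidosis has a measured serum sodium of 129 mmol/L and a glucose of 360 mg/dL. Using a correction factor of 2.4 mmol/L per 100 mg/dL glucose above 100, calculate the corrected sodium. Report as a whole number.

135 mmol/L

Corrected Na = measured Na + 2.4 · (glucose − 100)/100
= 129 + 2.4 · (360 − 100)/100
= 129 + 6.2
= 135.2 mmol/L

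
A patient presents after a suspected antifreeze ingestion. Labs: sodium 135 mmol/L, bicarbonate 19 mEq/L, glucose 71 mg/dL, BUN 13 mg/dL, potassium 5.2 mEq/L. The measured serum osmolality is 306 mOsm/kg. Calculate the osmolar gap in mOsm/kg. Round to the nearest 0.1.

Calculated osmolality = 2·Na + glucose/18 + BUN/2.8
= 2·135 + 71/18 + 13/2.8
= 270 + 3.94 + 4.64
= 278.58 mOsm/kg ≈ 278.6 mOsm/kg
Osmolar gap = measured − calculated = 306 − 278.6 = 27.4 mOsm/kg

27.4 mOsm/kg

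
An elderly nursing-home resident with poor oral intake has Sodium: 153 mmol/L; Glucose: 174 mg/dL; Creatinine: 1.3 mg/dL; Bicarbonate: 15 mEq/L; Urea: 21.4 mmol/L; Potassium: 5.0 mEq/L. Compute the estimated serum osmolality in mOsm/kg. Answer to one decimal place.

Calculated osmolality = 2·Na + glucose/18 + urea
= 2·153 + 174/18 + 21.4
= 306 + 9.67 + 21.40
= 337.07 mOsm/kg

337.1 mOsm/kg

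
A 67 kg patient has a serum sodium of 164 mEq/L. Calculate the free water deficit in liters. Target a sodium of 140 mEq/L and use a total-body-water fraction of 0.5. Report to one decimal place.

5.7 L

TBW = 0.5 · 67 = 33.5 L
Free water deficit = TBW · (Na/140 − 1)
= 33.5 · (164/140 − 1)
= 33.5 · 0.1714
= 5.74 L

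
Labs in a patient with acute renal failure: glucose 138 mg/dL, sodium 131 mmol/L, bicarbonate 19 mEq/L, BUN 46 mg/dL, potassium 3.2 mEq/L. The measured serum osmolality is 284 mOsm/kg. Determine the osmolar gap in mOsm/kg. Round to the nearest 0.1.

Calculated osmolality = 2·Na + glucose/18 + BUN/2.8
= 2·131 + 138/18 + 46/2.8
= 262 + 7.67 + 16.43
= 286.1 mOsm/kg ≈ 286.1 mOsm/kg
Osmolar gap = measured − calculated = 284 − 286.1 = -2.1 mOsm/kg

-2.1 mOsm/kg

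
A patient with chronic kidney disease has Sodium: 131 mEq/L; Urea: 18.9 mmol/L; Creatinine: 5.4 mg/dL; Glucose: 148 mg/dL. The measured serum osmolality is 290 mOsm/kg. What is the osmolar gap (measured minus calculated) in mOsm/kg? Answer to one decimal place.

Calculated osmolality = 2·Na + glucose/18 + urea
= 2·131 + 148/18 + 18.9
= 262 + 8.22 + 18.90
= 289.12 mOsm/kg ≈ 289.1 mOsm/kg
Osmolar gap = measured − calculated = 290 − 289.1 = 0.9 mOsm/kg

0.9 mOsm/kg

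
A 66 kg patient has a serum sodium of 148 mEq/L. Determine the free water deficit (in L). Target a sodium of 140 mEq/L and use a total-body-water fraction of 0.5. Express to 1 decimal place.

1.9 L

TBW = 0.5 · 66 = 33 L
Free water deficit = TBW · (Na/140 − 1)
= 33 · (148/140 − 1)
= 33 · 0.0571
= 1.88 L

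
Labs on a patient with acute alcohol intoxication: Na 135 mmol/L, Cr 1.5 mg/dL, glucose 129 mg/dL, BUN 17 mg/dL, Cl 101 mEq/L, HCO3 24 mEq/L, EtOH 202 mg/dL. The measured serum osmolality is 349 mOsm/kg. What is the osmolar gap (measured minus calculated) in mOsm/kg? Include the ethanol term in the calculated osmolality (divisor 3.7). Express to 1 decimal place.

Calculated osmolality = 2·Na + glucose/18 + BUN/2.8 + ethanol/3.7
= 2·135 + 129/18 + 17/2.8 + 202/3.7
= 270 + 7.17 + 6.07 + 54.59
= 337.83 mOsm/kg ≈ 337.8 mOsm/kg
Osmolar gap = measured − calculated = 349 − 337.8 = 11.2 mOsm/kg

11.2 mOsm/kg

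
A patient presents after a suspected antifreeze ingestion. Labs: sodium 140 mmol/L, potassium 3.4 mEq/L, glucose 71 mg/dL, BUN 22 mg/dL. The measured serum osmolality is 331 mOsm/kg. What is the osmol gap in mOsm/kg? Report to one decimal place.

39.2 mOsm/kg

Calculated osmolality = 2·Na + glucose/18 + BUN/2.8
= 2·140 + 71/18 + 22/2.8
= 280 + 3.94 + 7.86
= 291.8 mOsm/kg ≈ 291.8 mOsm/kg
Osmolar gap = measured − calculated = 331 − 291.8 = 39.2 mOsm/kg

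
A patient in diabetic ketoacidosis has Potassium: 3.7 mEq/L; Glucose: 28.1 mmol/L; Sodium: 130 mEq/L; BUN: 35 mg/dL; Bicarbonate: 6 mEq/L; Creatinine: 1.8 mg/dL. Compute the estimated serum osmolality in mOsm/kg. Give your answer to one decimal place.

Calculated osmolality = 2·Na + glucose + BUN/2.8
= 2·130 + 28.1 + 35/2.8
= 260 + 28.10 + 12.50
= 300.6 mOsm/kg

300.6 mOsm/kg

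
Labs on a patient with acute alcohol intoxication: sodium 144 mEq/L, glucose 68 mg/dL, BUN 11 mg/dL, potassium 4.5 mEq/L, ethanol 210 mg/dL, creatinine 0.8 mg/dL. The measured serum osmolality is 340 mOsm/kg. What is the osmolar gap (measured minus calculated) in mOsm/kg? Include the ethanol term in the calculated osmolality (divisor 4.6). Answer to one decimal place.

-1.4 mOsm/kg

Calculated osmolality = 2·Na + glucose/18 + BUN/2.8 + ethanol/4.6
= 2·144 + 68/18 + 11/2.8 + 210/4.6
= 288 + 3.78 + 3.93 + 45.65
= 341.36 mOsm/kg ≈ 341.4 mOsm/kg
Osmolar gap = measured − calculated = 340 − 341.4 = -1.4 mOsm/kg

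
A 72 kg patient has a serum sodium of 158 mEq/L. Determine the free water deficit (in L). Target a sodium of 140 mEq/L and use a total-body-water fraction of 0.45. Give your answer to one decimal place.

4.2 L

TBW = 0.45 · 72 = 32.4 L
Free water deficit = TBW · (Na/140 − 1)
= 32.4 · (158/140 − 1)
= 32.4 · 0.1286
= 4.17 L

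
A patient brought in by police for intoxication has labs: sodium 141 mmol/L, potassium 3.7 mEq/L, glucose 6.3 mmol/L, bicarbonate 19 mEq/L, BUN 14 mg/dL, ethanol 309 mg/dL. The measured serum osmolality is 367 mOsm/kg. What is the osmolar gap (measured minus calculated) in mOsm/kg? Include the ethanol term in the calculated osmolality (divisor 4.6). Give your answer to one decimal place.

6.5 mOsm/kg

Calculated osmolality = 2·Na + glucose + BUN/2.8 + ethanol/4.6
= 2·141 + 6.3 + 14/2.8 + 309/4.6
= 282 + 6.30 + 5 + 67.17
= 360.47 mOsm/kg ≈ 360.5 mOsm/kg
Osmolar gap = measured − calculated = 367 − 360.5 = 6.5 mOsm/kg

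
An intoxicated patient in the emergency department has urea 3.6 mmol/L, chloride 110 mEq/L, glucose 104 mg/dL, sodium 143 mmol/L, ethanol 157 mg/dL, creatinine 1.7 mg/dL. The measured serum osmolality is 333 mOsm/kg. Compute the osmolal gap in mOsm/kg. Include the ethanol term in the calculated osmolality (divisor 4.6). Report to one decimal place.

3.5 mOsm/kg

Calculated osmolality = 2·Na + glucose/18 + urea + ethanol/4.6
= 2·143 + 104/18 + 3.6 + 157/4.6
= 286 + 5.78 + 3.60 + 34.13
= 329.51 mOsm/kg ≈ 329.5 mOsm/kg
Osmolar gap = measured − calculated = 333 − 329.5 = 3.5 mOsm/kg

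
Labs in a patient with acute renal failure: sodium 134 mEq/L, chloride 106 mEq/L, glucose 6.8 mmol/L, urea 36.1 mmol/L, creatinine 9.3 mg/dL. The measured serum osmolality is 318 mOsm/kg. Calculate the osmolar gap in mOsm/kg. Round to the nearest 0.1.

7.1 mOsm/kg

Calculated osmolality = 2·Na + glucose + urea
= 2·134 + 6.8 + 36.1
= 268 + 6.80 + 36.10
= 310.9 mOsm/kg ≈ 310.9 mOsm/kg
Osmolar gap = measured − calculated = 318 − 310.9 = 7.1 mOsm/kg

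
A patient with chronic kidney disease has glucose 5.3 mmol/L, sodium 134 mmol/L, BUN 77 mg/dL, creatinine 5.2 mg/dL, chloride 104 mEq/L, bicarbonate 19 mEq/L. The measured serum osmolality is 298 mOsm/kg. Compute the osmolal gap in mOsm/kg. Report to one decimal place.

Calculated osmolality = 2·Na + glucose + BUN/2.8
= 2·134 + 5.3 + 77/2.8
= 268 + 5.30 + 27.50
= 300.8 mOsm/kg ≈ 300.8 mOsm/kg
Osmolar gap = measured − calculated = 298 − 300.8 = -2.8 mOsm/kg

-2.8 mOsm/kg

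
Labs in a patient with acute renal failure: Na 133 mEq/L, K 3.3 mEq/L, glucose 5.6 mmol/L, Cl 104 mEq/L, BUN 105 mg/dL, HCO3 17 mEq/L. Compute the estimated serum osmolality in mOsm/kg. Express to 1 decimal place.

Calculated osmolality = 2·Na + glucose + BUN/2.8
= 2·133 + 5.6 + 105/2.8
= 266 + 5.60 + 37.50
= 309.1 mOsm/kg

309.1 mOsm/kg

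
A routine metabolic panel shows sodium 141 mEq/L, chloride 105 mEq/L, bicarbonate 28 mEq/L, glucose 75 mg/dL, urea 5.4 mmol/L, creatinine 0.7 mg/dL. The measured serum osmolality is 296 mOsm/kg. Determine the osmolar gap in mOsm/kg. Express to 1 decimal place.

Calculated osmolality = 2·Na + glucose/18 + urea
= 2·141 + 75/18 + 5.4
= 282 + 4.17 + 5.40
= 291.57 mOsm/kg ≈ 291.6 mOsm/kg
Osmolar gap = measured − calculated = 296 − 291.6 = 4.4 mOsm/kg

4.4 mOsm/kg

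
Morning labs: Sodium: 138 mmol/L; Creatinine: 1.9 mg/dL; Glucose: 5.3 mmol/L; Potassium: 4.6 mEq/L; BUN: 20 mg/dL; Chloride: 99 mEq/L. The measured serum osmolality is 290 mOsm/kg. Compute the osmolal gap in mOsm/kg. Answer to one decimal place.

Calculated osmolality = 2·Na + glucose + BUN/2.8
= 2·138 + 5.3 + 20/2.8
= 276 + 5.30 + 7.14
= 288.44 mOsm/kg ≈ 288.4 mOsm/kg
Osmolar gap = measured − calculated = 290 − 288.4 = 1.6 mOsm/kg

1.6 mOsm/kg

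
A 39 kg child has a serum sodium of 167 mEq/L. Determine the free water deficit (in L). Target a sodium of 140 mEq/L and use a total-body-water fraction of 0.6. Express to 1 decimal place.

TBW = 0.6 · 39 = 23.4 L
Free water deficit = TBW · (Na/140 − 1)
= 23.4 · (167/140 − 1)
= 23.4 · 0.1929
= 4.51 L

4.5 L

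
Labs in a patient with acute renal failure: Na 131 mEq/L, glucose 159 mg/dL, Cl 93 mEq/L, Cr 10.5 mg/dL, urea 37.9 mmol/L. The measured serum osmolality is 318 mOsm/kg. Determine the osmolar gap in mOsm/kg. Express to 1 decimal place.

Calculated osmolality = 2·Na + glucose/18 + urea
= 2·131 + 159/18 + 37.9
= 262 + 8.83 + 37.90
= 308.73 mOsm/kg ≈ 308.7 mOsm/kg
Osmolar gap = measured − calculated = 318 − 308.7 = 9.3 mOsm/kg

9.3 mOsm/kg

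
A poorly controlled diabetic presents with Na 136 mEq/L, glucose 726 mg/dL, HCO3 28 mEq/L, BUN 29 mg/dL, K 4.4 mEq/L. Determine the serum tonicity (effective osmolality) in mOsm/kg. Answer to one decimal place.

Effective osmolality excludes urea (freely permeant across cell membranes):
2·Na + glucose/18
= 2·136 + 726/18
= 272 + 40.33
= 312.33 mOsm/kg

312.3 mOsm/kg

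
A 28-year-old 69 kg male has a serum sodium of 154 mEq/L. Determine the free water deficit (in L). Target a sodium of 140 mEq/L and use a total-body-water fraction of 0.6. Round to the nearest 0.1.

TBW = 0.6 · 69 = 41.4 L
Free water deficit = TBW · (Na/140 − 1)
= 41.4 · (154/140 − 1)
= 41.4 · 0.1
= 4.14 L

4.1 L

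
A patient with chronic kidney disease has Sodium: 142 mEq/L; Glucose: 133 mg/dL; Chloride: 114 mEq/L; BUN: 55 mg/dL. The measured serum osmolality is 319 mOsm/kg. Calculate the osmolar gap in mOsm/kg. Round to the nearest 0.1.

Calculated osmolality = 2·Na + glucose/18 + BUN/2.8
= 2·142 + 133/18 + 55/2.8
= 284 + 7.39 + 19.64
= 311.03 mOsm/kg ≈ 311.0 mOsm/kg
Osmolar gap = measured − calculated = 319 − 311.0 = 8.0 mOsm/kg

8.0 mOsm/kg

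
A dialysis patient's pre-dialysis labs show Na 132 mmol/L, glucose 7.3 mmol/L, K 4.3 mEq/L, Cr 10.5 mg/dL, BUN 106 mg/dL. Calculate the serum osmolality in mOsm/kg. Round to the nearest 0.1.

309.2 mOsm/kg

Calculated osmolality = 2·Na + glucose + BUN/2.8
= 2·132 + 7.3 + 106/2.8
= 264 + 7.30 + 37.86
= 309.16 mOsm/kg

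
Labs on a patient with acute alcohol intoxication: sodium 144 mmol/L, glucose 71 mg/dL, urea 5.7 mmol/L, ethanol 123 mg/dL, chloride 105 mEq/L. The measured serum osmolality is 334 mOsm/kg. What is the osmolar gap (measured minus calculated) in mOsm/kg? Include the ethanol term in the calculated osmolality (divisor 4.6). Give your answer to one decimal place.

9.6 mOsm/kg

Calculated osmolality = 2·Na + glucose/18 + urea + ethanol/4.6
= 2·144 + 71/18 + 5.7 + 123/4.6
= 288 + 3.94 + 5.70 + 26.74
= 324.38 mOsm/kg ≈ 324.4 mOsm/kg
Osmolar gap = measured − calculated = 334 − 324.4 = 9.6 mOsm/kg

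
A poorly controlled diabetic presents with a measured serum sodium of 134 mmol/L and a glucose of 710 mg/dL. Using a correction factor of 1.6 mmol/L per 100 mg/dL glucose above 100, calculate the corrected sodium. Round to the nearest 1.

Corrected Na = measured Na + 1.6 · (glucose − 100)/100
= 134 + 1.6 · (710 − 100)/100
= 134 + 9.8
= 143.8 mmol/L

144 mmol/L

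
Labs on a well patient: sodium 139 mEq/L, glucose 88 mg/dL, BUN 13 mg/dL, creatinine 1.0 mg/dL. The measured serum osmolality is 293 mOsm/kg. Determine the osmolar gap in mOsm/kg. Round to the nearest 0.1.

5.5 mOsm/kg

Calculated osmolality = 2·Na + glucose/18 + BUN/2.8
= 2·139 + 88/18 + 13/2.8
= 278 + 4.89 + 4.64
= 287.53 mOsm/kg ≈ 287.5 mOsm/kg
Osmolar gap = measured − calculated = 293 − 287.5 = 5.5 mOsm/kg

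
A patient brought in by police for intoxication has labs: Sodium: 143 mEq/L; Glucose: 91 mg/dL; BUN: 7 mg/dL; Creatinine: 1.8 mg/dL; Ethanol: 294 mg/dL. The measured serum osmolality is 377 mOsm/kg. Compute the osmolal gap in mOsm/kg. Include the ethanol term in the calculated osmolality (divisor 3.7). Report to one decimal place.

Calculated osmolality = 2·Na + glucose/18 + BUN/2.8 + ethanol/3.7
= 2·143 + 91/18 + 7/2.8 + 294/3.7
= 286 + 5.06 + 2.50 + 79.46
= 373.02 mOsm/kg ≈ 373.0 mOsm/kg
Osmolar gap = measured − calculated = 377 − 373.0 = 4.0 mOsm/kg

4.0 mOsm/kg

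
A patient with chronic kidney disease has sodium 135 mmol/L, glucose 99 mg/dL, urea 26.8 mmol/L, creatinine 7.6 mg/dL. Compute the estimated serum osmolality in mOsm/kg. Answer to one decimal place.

302.3 mOsm/kg

Calculated osmolality = 2·Na + glucose/18 + urea
= 2·135 + 99/18 + 26.8
= 270 + 5.50 + 26.80
= 302.3 mOsm/kg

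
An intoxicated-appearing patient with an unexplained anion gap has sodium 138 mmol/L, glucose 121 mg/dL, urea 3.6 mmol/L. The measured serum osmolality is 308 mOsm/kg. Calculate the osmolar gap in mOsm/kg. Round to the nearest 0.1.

Calculated osmolality = 2·Na + glucose/18 + urea
= 2·138 + 121/18 + 3.6
= 276 + 6.72 + 3.60
= 286.32 mOsm/kg ≈ 286.3 mOsm/kg
Osmolar gap = measured − calculated = 308 − 286.3 = 21.7 mOsm/kg

21.7 mOsm/kg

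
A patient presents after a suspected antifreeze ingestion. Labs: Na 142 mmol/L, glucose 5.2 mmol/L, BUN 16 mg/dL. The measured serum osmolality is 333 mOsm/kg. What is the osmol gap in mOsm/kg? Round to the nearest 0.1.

38.1 mOsm/kg

Calculated osmolality = 2·Na + glucose + BUN/2.8
= 2·142 + 5.2 + 16/2.8
= 284 + 5.20 + 5.71
= 294.91 mOsm/kg ≈ 294.9 mOsm/kg
Osmolar gap = measured − calculated = 333 − 294.9 = 38.1 mOsm/kg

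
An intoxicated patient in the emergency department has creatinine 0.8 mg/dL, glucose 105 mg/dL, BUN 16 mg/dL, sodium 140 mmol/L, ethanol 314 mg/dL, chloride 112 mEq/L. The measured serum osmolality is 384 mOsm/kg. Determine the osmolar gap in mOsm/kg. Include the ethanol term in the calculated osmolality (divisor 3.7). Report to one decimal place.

7.6 mOsm/kg

Calculated osmolality = 2·Na + glucose/18 + BUN/2.8 + ethanol/3.7
= 2·140 + 105/18 + 16/2.8 + 314/3.7
= 280 + 5.83 + 5.71 + 84.86
= 376.4 mOsm/kg ≈ 376.4 mOsm/kg
Osmolar gap = measured − calculated = 384 − 376.4 = 7.6 mOsm/kg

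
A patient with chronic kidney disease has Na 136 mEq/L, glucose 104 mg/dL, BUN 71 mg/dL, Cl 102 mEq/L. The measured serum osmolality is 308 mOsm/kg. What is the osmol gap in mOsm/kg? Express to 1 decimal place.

Calculated osmolality = 2·Na + glucose/18 + BUN/2.8
= 2·136 + 104/18 + 71/2.8
= 272 + 5.78 + 25.36
= 303.14 mOsm/kg ≈ 303.1 mOsm/kg
Osmolar gap = measured − calculated = 308 − 303.1 = 4.9 mOsm/kg

4.9 mOsm/kg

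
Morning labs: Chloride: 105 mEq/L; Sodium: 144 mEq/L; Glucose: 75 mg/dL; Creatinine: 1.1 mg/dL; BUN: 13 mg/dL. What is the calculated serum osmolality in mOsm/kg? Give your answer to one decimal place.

Calculated osmolality = 2·Na + glucose/18 + BUN/2.8
= 2·144 + 75/18 + 13/2.8
= 288 + 4.17 + 4.64
= 296.81 mOsm/kg

296.8 mOsm/kg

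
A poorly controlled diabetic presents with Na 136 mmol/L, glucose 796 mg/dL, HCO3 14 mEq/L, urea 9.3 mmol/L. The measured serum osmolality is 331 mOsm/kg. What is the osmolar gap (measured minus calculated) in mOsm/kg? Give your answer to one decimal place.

Calculated osmolality = 2·Na + glucose/18 + urea
= 2·136 + 796/18 + 9.3
= 272 + 44.22 + 9.30
= 325.52 mOsm/kg ≈ 325.5 mOsm/kg
Osmolar gap = measured − calculated = 331 − 325.5 = 5.5 mOsm/kg

5.5 mOsm/kg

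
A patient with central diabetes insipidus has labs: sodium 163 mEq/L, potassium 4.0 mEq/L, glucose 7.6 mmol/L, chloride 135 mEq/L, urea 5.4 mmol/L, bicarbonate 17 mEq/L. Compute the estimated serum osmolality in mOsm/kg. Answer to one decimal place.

339.0 mOsm/kg

Calculated osmolality = 2·Na + glucose + urea
= 2·163 + 7.6 + 5.4
= 326 + 7.60 + 5.40
= 339 mOsm/kg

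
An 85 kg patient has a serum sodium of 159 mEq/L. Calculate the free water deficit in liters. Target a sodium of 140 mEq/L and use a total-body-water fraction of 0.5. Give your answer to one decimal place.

TBW = 0.5 · 85 = 42.5 L
Free water deficit = TBW · (Na/140 − 1)
= 42.5 · (159/140 − 1)
= 42.5 · 0.1357
= 5.77 L

5.8 L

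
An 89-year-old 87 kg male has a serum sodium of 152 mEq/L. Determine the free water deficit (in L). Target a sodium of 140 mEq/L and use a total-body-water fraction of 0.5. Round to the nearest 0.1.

3.7 L

TBW = 0.5 · 87 = 43.5 L
Free water deficit = TBW · (Na/140 − 1)
= 43.5 · (152/140 − 1)
= 43.5 · 0.0857
= 3.73 L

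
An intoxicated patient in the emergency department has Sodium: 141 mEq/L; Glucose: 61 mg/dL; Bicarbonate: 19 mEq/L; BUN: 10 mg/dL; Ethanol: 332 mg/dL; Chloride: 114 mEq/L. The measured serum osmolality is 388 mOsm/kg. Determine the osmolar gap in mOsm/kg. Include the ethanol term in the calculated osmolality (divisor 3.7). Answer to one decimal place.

Calculated osmolality = 2·Na + glucose/18 + BUN/2.8 + ethanol/3.7
= 2·141 + 61/18 + 10/2.8 + 332/3.7
= 282 + 3.39 + 3.57 + 89.73
= 378.69 mOsm/kg ≈ 378.7 mOsm/kg
Osmolar gap = measured − calculated = 388 − 378.7 = 9.3 mOsm/kg

9.3 mOsm/kg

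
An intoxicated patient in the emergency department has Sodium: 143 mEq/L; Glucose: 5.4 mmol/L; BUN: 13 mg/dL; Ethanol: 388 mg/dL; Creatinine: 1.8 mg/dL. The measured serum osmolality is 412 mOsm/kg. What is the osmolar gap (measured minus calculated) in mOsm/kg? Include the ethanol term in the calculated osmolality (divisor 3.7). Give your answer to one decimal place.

11.1 mOsm/kg

Calculated osmolality = 2·Na + glucose + BUN/2.8 + ethanol/3.7
= 2·143 + 5.4 + 13/2.8 + 388/3.7
= 286 + 5.40 + 4.64 + 104.86
= 400.9 mOsm/kg ≈ 400.9 mOsm/kg
Osmolar gap = measured − calculated = 412 − 400.9 = 11.1 mOsm/kg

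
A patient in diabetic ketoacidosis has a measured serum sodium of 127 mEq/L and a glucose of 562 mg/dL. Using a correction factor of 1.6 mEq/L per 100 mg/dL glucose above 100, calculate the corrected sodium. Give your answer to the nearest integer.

134 mEq/L

Corrected Na = measured Na + 1.6 · (glucose − 100)/100
= 127 + 1.6 · (562 − 100)/100
= 127 + 7.4
= 134.4 mEq/L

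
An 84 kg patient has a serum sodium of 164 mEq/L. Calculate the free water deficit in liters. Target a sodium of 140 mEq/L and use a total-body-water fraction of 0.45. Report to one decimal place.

6.5 L

TBW = 0.45 · 84 = 37.8 L
Free water deficit = TBW · (Na/140 − 1)
= 37.8 · (164/140 − 1)
= 37.8 · 0.1714
= 6.48 L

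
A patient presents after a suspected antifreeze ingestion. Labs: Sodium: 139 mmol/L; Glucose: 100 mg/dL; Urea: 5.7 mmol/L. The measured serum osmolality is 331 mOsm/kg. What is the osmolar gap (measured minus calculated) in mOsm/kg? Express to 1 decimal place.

Calculated osmolality = 2·Na + glucose/18 + urea
= 2·139 + 100/18 + 5.7
= 278 + 5.56 + 5.70
= 289.26 mOsm/kg ≈ 289.3 mOsm/kg
Osmolar gap = measured − calculated = 331 − 289.3 = 41.7 mOsm/kg

41.7 mOsm/kg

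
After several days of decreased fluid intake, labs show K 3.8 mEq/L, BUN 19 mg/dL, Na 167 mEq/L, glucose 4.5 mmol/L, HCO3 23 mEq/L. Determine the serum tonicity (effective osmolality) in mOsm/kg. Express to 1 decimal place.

Effective osmolality excludes urea (freely permeant across cell membranes):
2·Na + glucose
= 2·167 + 4.5
= 334 + 4.5
= 338.5 mOsm/kg

338.5 mOsm/kg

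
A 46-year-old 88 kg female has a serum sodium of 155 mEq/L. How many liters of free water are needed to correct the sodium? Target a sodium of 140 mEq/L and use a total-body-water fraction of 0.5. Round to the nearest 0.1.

4.7 L

TBW = 0.5 · 88 = 44 L
Free water deficit = TBW · (Na/140 − 1)
= 44 · (155/140 − 1)
= 44 · 0.1071
= 4.71 L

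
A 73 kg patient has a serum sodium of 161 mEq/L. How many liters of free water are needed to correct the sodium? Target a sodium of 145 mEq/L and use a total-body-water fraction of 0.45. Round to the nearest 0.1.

TBW = 0.45 · 73 = 32.85 L
Free water deficit = TBW · (Na/145 − 1)
= 32.85 · (161/145 − 1)
= 32.85 · 0.1103
= 3.62 L

3.6 L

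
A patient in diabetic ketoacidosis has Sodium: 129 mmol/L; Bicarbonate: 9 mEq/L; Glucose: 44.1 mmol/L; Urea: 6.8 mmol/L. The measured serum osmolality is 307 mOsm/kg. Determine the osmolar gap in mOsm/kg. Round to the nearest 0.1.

Calculated osmolality = 2·Na + glucose + urea
= 2·129 + 44.1 + 6.8
= 258 + 44.10 + 6.80
= 308.9 mOsm/kg ≈ 308.9 mOsm/kg
Osmolar gap = measured − calculated = 307 − 308.9 = -1.9 mOsm/kg

-1.9 mOsm/kg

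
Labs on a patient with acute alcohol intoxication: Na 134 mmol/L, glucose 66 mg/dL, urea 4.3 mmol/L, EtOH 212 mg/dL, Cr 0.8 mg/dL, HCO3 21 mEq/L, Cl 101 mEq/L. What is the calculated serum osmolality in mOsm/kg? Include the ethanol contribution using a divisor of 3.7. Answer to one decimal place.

333.3 mOsm/kg

Calculated osmolality = 2·Na + glucose/18 + urea + ethanol/3.7
= 2·134 + 66/18 + 4.3 + 212/3.7
= 268 + 3.67 + 4.30 + 57.30
= 333.27 mOsm/kg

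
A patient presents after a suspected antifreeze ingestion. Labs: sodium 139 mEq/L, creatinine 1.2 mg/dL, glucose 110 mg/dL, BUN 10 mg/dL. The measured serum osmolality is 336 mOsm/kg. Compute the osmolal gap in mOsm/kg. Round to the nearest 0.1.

48.3 mOsm/kg

Calculated osmolality = 2·Na + glucose/18 + BUN/2.8
= 2·139 + 110/18 + 10/2.8
= 278 + 6.11 + 3.57
= 287.68 mOsm/kg ≈ 287.7 mOsm/kg
Osmolar gap = measured − calculated = 336 − 287.7 = 48.3 mOsm/kg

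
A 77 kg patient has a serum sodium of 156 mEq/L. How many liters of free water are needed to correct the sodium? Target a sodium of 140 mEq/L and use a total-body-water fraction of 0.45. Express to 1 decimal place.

4.0 L

TBW = 0.45 · 77 = 34.65 L
Free water deficit = TBW · (Na/140 − 1)
= 34.65 · (156/140 − 1)
= 34.65 · 0.1143
= 3.96 L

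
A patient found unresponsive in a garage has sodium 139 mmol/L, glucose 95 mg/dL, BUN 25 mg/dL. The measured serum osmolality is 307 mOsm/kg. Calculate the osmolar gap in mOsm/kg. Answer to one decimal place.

14.8 mOsm/kg

Calculated osmolality = 2·Na + glucose/18 + BUN/2.8
= 2·139 + 95/18 + 25/2.8
= 278 + 5.28 + 8.93
= 292.21 mOsm/kg ≈ 292.2 mOsm/kg
Osmolar gap = measured − calculated = 307 − 292.2 = 14.8 mOsm/kg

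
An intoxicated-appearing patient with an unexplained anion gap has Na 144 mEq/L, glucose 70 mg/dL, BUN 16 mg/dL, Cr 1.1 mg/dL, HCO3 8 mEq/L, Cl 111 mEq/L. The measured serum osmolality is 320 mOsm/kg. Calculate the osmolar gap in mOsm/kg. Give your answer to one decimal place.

Calculated osmolality = 2·Na + glucose/18 + BUN/2.8
= 2·144 + 70/18 + 16/2.8
= 288 + 3.89 + 5.71
= 297.6 mOsm/kg ≈ 297.6 mOsm/kg
Osmolar gap = measured − calculated = 320 − 297.6 = 22.4 mOsm/kg

22.4 mOsm/kg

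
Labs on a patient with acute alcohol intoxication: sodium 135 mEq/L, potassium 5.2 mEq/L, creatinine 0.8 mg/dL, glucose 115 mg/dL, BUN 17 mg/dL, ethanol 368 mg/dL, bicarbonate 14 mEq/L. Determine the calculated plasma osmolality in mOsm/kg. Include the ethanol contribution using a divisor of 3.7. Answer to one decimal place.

381.9 mOsm/kg

Calculated osmolality = 2·Na + glucose/18 + BUN/2.8 + ethanol/3.7
= 2·135 + 115/18 + 17/2.8 + 368/3.7
= 270 + 6.39 + 6.07 + 99.46
= 381.92 mOsm/kg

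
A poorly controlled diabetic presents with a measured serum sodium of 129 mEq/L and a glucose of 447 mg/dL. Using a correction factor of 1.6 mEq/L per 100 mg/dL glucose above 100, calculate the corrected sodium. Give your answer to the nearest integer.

Corrected Na = measured Na + 1.6 · (glucose − 100)/100
= 129 + 1.6 · (447 − 100)/100
= 129 + 5.6
= 134.6 mEq/L

135 mEq/L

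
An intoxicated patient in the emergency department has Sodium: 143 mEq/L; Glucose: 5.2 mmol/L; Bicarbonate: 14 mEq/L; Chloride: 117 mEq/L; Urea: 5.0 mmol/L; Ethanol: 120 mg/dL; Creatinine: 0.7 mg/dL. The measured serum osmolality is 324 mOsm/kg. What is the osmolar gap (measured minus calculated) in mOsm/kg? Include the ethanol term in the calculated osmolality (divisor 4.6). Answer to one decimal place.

Calculated osmolality = 2·Na + glucose + urea + ethanol/4.6
= 2·143 + 5.2 + 5 + 120/4.6
= 286 + 5.20 + 5 + 26.09
= 322.29 mOsm/kg ≈ 322.3 mOsm/kg
Osmolar gap = measured − calculated = 324 − 322.3 = 1.7 mOsm/kg

1.7 mOsm/kg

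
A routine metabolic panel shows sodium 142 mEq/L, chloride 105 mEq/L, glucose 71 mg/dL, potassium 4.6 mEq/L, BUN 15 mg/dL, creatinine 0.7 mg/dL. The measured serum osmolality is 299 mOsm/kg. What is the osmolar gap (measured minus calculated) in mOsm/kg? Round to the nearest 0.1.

Calculated osmolality = 2·Na + glucose/18 + BUN/2.8
= 2·142 + 71/18 + 15/2.8
= 284 + 3.94 + 5.36
= 293.3 mOsm/kg ≈ 293.3 mOsm/kg
Osmolar gap = measured − calculated = 299 − 293.3 = 5.7 mOsm/kg

5.7 mOsm/kg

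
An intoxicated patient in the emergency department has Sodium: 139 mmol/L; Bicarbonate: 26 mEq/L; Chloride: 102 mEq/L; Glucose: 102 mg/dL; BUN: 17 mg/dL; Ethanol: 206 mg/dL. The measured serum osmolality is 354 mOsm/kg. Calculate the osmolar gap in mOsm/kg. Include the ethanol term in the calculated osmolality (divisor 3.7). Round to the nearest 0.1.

8.6 mOsm/kg

Calculated osmolality = 2·Na + glucose/18 + BUN/2.8 + ethanol/3.7
= 2·139 + 102/18 + 17/2.8 + 206/3.7
= 278 + 5.67 + 6.07 + 55.68
= 345.42 mOsm/kg ≈ 345.4 mOsm/kg
Osmolar gap = measured − calculated = 354 − 345.4 = 8.6 mOsm/kg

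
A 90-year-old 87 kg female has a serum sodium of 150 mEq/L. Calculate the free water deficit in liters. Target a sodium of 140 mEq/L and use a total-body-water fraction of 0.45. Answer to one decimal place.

TBW = 0.45 · 87 = 39.15 L
Free water deficit = TBW · (Na/140 − 1)
= 39.15 · (150/140 − 1)
= 39.15 · 0.0714
= 2.8 L

2.8 L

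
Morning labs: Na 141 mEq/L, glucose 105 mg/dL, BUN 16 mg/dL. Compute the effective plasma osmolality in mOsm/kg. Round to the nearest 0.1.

287.8 mOsm/kg

Effective osmolality excludes urea (freely permeant across cell membranes):
2·Na + glucose/18
= 2·141 + 105/18
= 282 + 5.83
= 287.83 mOsm/kg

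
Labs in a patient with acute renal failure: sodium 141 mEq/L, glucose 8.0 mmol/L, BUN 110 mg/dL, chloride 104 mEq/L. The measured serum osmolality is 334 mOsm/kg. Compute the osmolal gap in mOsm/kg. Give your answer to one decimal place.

4.7 mOsm/kg

Calculated osmolality = 2·Na + glucose + BUN/2.8
= 2·141 + 8 + 110/2.8
= 282 + 8 + 39.29
= 329.29 mOsm/kg ≈ 329.3 mOsm/kg
Osmolar gap = measured − calculated = 334 − 329.3 = 4.7 mOsm/kg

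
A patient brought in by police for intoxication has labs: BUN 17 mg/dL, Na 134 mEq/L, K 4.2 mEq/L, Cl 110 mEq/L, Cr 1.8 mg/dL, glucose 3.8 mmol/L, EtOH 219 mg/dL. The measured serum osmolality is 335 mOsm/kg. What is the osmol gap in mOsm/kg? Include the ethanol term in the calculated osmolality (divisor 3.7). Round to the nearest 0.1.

Calculated osmolality = 2·Na + glucose + BUN/2.8 + ethanol/3.7
= 2·134 + 3.8 + 17/2.8 + 219/3.7
= 268 + 3.80 + 6.07 + 59.19
= 337.06 mOsm/kg ≈ 337.1 mOsm/kg
Osmolar gap = measured − calculated = 335 − 337.1 = -2.1 mOsm/kg

-2.1 mOsm/kg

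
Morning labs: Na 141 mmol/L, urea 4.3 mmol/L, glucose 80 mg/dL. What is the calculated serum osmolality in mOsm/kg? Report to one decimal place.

Calculated osmolality = 2·Na + glucose/18 + urea
= 2·141 + 80/18 + 4.3
= 282 + 4.44 + 4.30
= 290.74 mOsm/kg

290.7 mOsm/kg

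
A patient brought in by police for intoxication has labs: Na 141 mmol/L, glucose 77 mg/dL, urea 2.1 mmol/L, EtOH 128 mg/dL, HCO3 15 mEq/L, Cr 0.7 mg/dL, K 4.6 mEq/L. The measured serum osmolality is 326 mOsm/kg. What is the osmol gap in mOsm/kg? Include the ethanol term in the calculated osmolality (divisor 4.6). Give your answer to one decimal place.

Calculated osmolality = 2·Na + glucose/18 + urea + ethanol/4.6
= 2·141 + 77/18 + 2.1 + 128/4.6
= 282 + 4.28 + 2.10 + 27.83
= 316.21 mOsm/kg ≈ 316.2 mOsm/kg
Osmolar gap = measured − calculated = 326 − 316.2 = 9.8 mOsm/kg

9.8 mOsm/kg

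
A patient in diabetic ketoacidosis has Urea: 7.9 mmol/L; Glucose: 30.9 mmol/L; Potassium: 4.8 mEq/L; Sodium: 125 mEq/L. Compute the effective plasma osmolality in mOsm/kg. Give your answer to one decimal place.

280.9 mOsm/kg

Effective osmolality excludes urea (freely permeant across cell membranes):
2·Na + glucose
= 2·125 + 30.9
= 250 + 30.9
= 280.9 mOsm/kg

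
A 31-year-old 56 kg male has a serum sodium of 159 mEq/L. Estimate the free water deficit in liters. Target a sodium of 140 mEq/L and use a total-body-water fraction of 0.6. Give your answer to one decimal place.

4.6 L

TBW = 0.6 · 56 = 33.6 L
Free water deficit = TBW · (Na/140 − 1)
= 33.6 · (159/140 − 1)
= 33.6 · 0.1357
= 4.56 L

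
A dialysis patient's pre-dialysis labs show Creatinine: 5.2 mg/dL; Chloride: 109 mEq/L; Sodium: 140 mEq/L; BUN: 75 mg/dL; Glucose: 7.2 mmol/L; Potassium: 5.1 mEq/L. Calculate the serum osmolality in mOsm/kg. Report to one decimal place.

314.0 mOsm/kg

Calculated osmolality = 2·Na + glucose + BUN/2.8
= 2·140 + 7.2 + 75/2.8
= 280 + 7.20 + 26.79
= 313.99 mOsm/kg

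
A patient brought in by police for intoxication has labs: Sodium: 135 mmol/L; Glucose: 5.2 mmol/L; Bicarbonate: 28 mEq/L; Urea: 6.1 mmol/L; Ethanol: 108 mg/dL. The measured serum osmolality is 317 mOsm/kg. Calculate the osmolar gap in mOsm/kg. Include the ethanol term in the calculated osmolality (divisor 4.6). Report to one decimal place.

Calculated osmolality = 2·Na + glucose + urea + ethanol/4.6
= 2·135 + 5.2 + 6.1 + 108/4.6
= 270 + 5.20 + 6.10 + 23.48
= 304.78 mOsm/kg ≈ 304.8 mOsm/kg
Osmolar gap = measured − calculated = 317 − 304.8 = 12.2 mOsm/kg

12.2 mOsm/kg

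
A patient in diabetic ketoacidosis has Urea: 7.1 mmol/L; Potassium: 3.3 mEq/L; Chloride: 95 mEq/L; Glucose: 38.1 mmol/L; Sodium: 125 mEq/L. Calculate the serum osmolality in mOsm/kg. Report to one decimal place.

295.2 mOsm/kg

Calculated osmolality = 2·Na + glucose + urea
= 2·125 + 38.1 + 7.1
= 250 + 38.10 + 7.10
= 295.2 mOsm/kg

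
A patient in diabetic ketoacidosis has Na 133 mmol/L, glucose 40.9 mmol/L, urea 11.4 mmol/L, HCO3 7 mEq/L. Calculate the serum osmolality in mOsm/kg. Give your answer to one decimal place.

Calculated osmolality = 2·Na + glucose + urea
= 2·133 + 40.9 + 11.4
= 266 + 40.90 + 11.40
= 318.3 mOsm/kg

318.3 mOsm/kg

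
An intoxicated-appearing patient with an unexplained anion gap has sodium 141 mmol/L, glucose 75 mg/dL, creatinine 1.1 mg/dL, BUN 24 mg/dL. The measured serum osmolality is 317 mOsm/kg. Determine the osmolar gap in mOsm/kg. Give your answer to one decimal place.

22.3 mOsm/kg

Calculated osmolality = 2·Na + glucose/18 + BUN/2.8
= 2·141 + 75/18 + 24/2.8
= 282 + 4.17 + 8.57
= 294.74 mOsm/kg ≈ 294.7 mOsm/kg
Osmolar gap = measured − calculated = 317 − 294.7 = 22.3 mOsm/kg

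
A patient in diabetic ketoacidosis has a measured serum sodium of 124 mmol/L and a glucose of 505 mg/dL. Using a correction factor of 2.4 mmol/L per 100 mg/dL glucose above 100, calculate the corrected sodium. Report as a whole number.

Corrected Na = measured Na + 2.4 · (glucose − 100)/100
= 124 + 2.4 · (505 − 100)/100
= 124 + 9.7
= 133.7 mmol/L

134 mmol/L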